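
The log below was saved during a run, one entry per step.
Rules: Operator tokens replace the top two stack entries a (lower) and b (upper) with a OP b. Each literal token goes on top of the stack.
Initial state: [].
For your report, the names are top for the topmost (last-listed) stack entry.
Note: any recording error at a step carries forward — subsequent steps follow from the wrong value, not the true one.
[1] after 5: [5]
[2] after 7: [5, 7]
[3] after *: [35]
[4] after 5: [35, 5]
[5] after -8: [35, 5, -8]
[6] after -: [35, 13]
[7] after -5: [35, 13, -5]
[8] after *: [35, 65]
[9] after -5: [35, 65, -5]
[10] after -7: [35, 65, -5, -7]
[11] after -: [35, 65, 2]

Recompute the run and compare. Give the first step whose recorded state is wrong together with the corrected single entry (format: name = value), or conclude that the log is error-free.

Recomputing the run from the initial state:
step 1: [5]
step 2: [5, 7]
step 3: [35]
step 4: [35, 5]
step 5: [35, 5, -8]
step 6: [35, 13]
step 7: [35, 13, -5]
step 8: [35, -65]
step 9: [35, -65, -5]
step 10: [35, -65, -5, -7]
step 11: [35, -65, 2]
The first disagreement with the log is at step 8, where the value should be top = -65.

step 8, top = -65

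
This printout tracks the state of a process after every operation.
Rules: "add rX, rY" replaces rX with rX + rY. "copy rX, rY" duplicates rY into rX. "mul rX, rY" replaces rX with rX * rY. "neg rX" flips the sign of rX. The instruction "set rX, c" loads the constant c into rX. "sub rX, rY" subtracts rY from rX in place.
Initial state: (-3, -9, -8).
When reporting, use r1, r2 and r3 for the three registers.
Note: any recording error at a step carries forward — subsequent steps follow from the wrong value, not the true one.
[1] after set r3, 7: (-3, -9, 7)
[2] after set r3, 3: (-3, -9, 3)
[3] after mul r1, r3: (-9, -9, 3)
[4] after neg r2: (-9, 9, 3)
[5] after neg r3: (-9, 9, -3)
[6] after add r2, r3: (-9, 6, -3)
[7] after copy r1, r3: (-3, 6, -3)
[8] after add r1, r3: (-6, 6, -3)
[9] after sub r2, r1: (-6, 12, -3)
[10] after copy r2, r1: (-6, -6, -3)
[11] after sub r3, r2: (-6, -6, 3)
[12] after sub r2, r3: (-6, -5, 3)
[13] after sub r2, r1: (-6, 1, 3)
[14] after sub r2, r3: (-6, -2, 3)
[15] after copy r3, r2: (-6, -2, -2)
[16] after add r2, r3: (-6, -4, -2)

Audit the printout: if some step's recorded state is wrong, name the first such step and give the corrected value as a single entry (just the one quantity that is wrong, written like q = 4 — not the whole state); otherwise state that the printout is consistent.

step 12, r2 = -9

Recomputing the run from the initial state:
step 1: r1 = -3, r2 = -9, r3 = 7
step 2: r1 = -3, r2 = -9, r3 = 3
step 3: r1 = -9, r2 = -9, r3 = 3
step 4: r1 = -9, r2 = 9, r3 = 3
step 5: r1 = -9, r2 = 9, r3 = -3
step 6: r1 = -9, r2 = 6, r3 = -3
step 7: r1 = -3, r2 = 6, r3 = -3
step 8: r1 = -6, r2 = 6, r3 = -3
step 9: r1 = -6, r2 = 12, r3 = -3
step 10: r1 = -6, r2 = -6, r3 = -3
step 11: r1 = -6, r2 = -6, r3 = 3
step 12: r1 = -6, r2 = -9, r3 = 3
step 13: r1 = -6, r2 = -3, r3 = 3
step 14: r1 = -6, r2 = -6, r3 = 3
step 15: r1 = -6, r2 = -6, r3 = -6
step 16: r1 = -6, r2 = -12, r3 = -6
The first disagreement with the printout is at step 12, where the value should be r2 = -9.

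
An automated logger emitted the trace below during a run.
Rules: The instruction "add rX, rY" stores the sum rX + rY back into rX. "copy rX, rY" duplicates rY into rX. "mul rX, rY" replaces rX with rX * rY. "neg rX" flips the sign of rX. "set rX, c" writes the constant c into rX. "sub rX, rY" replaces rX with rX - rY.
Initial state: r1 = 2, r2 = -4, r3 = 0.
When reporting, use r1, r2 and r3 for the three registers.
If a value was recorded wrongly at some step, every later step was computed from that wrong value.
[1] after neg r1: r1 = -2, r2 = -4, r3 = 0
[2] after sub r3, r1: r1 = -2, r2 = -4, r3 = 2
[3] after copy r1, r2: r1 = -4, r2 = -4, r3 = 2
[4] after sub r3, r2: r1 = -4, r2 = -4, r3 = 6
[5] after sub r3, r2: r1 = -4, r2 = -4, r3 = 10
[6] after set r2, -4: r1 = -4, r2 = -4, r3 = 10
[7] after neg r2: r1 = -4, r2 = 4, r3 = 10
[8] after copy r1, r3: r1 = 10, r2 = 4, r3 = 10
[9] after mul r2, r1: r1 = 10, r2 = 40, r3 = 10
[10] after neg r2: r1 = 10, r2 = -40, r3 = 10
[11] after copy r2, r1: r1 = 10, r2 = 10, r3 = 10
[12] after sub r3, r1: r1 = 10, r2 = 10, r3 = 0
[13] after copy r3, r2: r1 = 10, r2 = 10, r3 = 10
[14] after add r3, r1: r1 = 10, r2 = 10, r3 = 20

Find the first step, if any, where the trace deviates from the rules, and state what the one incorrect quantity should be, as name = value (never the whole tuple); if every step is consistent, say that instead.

no error

Step 1: r1 = -(2) = -2 — agrees with the trace.
Step 2: r3 = 0 - -2 = 2 — no discrepancy.
Step 3: r1 = -4 — agrees with the trace.
Step 4: r3 = 2 - -4 = 6 — in agreement.
Step 5: r3 = 6 - -4 = 10 — consistent with the trace.
Step 6: r2 = -4 — checks out.
Step 7: r2 = -(-4) = 4 — in agreement.
Step 8: r1 = 10 — consistent with the trace.
Step 9: r2 = 4 * 10 = 40 — consistent with the trace.
Step 10: r2 = -(40) = -40 — exactly as logged.
Step 11: r2 = 10 — same as recorded.
Step 12: r3 = 10 - 10 = 0 — agrees with the trace.
Step 13: r3 = 10 — matches.
Step 14: r3 = 10 + 10 = 20 — verified.
All entries verified; no error found.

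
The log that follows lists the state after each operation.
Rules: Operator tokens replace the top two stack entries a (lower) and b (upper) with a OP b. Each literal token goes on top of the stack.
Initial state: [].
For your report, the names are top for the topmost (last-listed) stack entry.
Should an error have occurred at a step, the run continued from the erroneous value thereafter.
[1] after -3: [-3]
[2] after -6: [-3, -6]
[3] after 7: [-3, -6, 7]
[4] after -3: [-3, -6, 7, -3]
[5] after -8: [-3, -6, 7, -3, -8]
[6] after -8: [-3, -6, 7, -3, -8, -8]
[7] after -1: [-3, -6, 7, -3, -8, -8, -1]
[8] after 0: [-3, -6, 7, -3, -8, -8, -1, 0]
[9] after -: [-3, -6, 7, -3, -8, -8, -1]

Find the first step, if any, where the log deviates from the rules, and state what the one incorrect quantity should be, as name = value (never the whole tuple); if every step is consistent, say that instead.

no error

Recomputing the run from the initial state:
step 1: [-3]
step 2: [-3, -6]
step 3: [-3, -6, 7]
step 4: [-3, -6, 7, -3]
step 5: [-3, -6, 7, -3, -8]
step 6: [-3, -6, 7, -3, -8, -8]
step 7: [-3, -6, 7, -3, -8, -8, -1]
step 8: [-3, -6, 7, -3, -8, -8, -1, 0]
step 9: [-3, -6, 7, -3, -8, -8, -1]
This matches the log at every step.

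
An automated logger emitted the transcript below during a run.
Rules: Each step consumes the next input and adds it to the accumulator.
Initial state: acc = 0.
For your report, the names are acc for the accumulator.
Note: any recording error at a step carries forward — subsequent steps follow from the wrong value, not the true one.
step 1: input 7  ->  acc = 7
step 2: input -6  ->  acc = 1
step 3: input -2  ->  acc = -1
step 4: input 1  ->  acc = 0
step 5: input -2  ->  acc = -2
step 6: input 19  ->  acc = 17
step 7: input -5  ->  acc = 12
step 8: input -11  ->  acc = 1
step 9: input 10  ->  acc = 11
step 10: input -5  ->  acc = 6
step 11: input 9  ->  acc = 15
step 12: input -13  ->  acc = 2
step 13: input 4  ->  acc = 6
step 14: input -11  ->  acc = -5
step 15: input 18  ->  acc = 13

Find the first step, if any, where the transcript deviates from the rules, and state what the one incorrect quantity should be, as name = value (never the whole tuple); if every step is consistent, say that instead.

step 1: acc = 0 + 7 = 7 -> agrees with the transcript
step 2: acc = 7 + -6 = 1 -> in agreement
step 3: acc = 1 + -2 = -1 -> consistent with the transcript
step 4: acc = -1 + 1 = 0 -> verified
step 5: acc = 0 + -2 = -2 -> exactly as logged
step 6: acc = -2 + 19 = 17 -> verified
step 7: acc = 17 + -5 = 12 -> agrees with the transcript
step 8: acc = 12 + -11 = 1 -> in agreement
step 9: acc = 1 + 10 = 11 -> consistent with the transcript
step 10: acc = 11 + -5 = 6 -> exactly as logged
step 11: acc = 6 + 9 = 15 -> same as recorded
step 12: acc = 15 + -13 = 2 -> exactly as logged
step 13: acc = 2 + 4 = 6 -> exactly as logged
step 14: acc = 6 + -11 = -5 -> checks out
step 15: acc = -5 + 18 = 13 -> verified
Each recorded entry agrees with the recomputation.

no error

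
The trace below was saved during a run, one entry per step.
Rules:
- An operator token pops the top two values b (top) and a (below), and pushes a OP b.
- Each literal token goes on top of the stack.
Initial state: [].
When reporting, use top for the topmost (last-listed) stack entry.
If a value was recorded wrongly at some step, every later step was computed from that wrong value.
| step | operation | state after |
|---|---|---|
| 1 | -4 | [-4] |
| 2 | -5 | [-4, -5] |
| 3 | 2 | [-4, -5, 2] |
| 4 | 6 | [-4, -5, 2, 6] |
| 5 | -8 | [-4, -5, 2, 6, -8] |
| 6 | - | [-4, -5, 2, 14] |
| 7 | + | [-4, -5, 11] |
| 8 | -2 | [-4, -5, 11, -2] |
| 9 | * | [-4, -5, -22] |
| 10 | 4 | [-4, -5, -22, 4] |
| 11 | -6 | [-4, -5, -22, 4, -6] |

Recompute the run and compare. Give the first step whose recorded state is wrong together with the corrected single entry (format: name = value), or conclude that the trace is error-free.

1. push -4: top = -4 (agrees with the trace)
2. push -5: top = -5 (exactly as logged)
3. push 2: top = 2 (checks out)
4. push 6: top = 6 (no discrepancy)
5. push -8: top = -8 (agrees with the trace)
6. 6 - -8 = 14 (exactly as logged)
7. 2 + 14 = 16 (the recorded entry deviates here)
First incorrect step: 7; the correct value is top = 16.

step 7, top = 16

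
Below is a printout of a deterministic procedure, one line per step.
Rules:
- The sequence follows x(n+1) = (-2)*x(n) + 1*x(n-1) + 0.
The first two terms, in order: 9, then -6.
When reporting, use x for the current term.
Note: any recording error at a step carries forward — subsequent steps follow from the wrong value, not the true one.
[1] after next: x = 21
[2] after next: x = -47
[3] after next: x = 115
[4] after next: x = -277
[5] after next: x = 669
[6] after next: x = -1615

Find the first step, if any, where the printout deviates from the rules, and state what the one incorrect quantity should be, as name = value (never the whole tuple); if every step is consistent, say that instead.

step 2, x = -48

Step 1: x = -2*(-6) + (1)*(9) + (0) = 21 — consistent with the printout.
Step 2: x = -2*(21) + (1)*(-6) + (0) = -48 — not what was recorded.
Conclusion: step 2 carries the first error; the entry should be x = -48.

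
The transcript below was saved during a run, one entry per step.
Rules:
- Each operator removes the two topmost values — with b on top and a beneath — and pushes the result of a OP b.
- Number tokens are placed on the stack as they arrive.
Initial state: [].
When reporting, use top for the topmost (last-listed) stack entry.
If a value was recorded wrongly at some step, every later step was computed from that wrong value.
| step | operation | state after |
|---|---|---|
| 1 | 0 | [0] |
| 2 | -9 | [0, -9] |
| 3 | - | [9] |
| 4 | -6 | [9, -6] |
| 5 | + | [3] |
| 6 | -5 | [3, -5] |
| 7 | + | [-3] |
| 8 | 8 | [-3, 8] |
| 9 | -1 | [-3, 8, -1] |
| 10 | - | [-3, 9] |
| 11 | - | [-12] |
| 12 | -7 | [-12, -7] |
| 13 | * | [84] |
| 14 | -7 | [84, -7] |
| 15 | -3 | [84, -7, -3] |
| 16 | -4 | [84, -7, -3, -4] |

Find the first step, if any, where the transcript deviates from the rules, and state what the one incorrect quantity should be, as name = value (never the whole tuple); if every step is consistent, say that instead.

step 7, top = -2

Step 1: push 0: top = 0 — no discrepancy.
Step 2: push -9: top = -9 — confirmed correct.
Step 3: 0 - -9 = 9 — confirmed correct.
Step 4: push -6: top = -6 — agrees with the transcript.
Step 5: 9 + -6 = 3 — no discrepancy.
Step 6: push -5: top = -5 — checks out.
Step 7: 3 + -5 = -2 — this is not what the transcript shows.
So the first discrepancy is step 7, where the right value is top = -2.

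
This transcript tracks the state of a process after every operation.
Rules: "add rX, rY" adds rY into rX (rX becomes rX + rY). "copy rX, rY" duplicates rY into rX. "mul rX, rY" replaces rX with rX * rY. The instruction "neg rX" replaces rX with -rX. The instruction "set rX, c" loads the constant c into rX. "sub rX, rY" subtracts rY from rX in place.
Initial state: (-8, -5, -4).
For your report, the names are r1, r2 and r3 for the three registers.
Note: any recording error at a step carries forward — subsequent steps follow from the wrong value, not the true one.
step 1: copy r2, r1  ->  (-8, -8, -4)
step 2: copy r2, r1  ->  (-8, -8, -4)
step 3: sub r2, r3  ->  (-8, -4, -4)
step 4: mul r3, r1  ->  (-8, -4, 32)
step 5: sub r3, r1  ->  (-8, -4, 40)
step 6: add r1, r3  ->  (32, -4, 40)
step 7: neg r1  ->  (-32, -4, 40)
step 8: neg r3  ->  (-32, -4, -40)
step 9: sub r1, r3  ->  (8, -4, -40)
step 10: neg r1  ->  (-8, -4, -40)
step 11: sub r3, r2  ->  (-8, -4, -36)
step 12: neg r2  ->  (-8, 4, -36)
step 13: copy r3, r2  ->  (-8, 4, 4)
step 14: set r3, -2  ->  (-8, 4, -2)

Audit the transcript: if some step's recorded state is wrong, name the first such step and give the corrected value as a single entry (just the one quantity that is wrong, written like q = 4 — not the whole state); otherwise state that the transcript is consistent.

no error

1. r2 = -8 (consistent with the transcript)
2. r2 = -8 (exactly as logged)
3. r2 = -8 - -4 = -4 (checks out)
4. r3 = -4 * -8 = 32 (verified)
5. r3 = 32 - -8 = 40 (verified)
6. r1 = -8 + 40 = 32 (no discrepancy)
7. r1 = -(32) = -32 (in agreement)
8. r3 = -(40) = -40 (consistent with the transcript)
9. r1 = -32 - -40 = 8 (consistent with the transcript)
10. r1 = -(8) = -8 (checks out)
11. r3 = -40 - -4 = -36 (exactly as logged)
12. r2 = -(-4) = 4 (matches)
13. r3 = 4 (confirmed correct)
14. r3 = -2 (matches)
Each recorded entry agrees with the recomputation.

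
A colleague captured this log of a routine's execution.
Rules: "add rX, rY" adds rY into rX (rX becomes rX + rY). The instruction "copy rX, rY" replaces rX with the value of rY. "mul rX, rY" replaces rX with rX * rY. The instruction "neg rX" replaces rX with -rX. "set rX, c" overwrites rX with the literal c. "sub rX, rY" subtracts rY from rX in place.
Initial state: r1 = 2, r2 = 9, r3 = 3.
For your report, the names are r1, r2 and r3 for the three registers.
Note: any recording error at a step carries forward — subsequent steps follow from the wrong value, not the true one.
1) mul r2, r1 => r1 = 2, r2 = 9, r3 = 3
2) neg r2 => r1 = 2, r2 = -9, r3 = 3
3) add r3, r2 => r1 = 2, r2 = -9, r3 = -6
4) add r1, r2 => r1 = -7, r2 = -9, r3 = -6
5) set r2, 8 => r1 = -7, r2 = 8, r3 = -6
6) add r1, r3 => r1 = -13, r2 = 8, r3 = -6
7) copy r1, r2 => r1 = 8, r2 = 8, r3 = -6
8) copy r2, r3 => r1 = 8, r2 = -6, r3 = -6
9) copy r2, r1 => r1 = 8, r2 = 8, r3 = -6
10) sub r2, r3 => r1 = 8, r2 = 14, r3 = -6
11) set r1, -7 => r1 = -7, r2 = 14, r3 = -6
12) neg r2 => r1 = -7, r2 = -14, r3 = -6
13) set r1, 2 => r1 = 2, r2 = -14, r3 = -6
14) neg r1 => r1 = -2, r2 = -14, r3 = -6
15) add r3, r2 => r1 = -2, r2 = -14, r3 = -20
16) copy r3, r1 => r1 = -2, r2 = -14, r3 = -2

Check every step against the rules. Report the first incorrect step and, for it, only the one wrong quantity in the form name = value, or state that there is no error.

Recomputing the run from the initial state:
step 1: r1 = 2, r2 = 18, r3 = 3
step 2: r1 = 2, r2 = -18, r3 = 3
step 3: r1 = 2, r2 = -18, r3 = -15
step 4: r1 = -16, r2 = -18, r3 = -15
step 5: r1 = -16, r2 = 8, r3 = -15
step 6: r1 = -31, r2 = 8, r3 = -15
step 7: r1 = 8, r2 = 8, r3 = -15
step 8: r1 = 8, r2 = -15, r3 = -15
step 9: r1 = 8, r2 = 8, r3 = -15
step 10: r1 = 8, r2 = 23, r3 = -15
step 11: r1 = -7, r2 = 23, r3 = -15
step 12: r1 = -7, r2 = -23, r3 = -15
step 13: r1 = 2, r2 = -23, r3 = -15
step 14: r1 = -2, r2 = -23, r3 = -15
step 15: r1 = -2, r2 = -23, r3 = -38
step 16: r1 = -2, r2 = -23, r3 = -2
The first disagreement with the log is at step 1, where the value should be r2 = 18.

step 1, r2 = 18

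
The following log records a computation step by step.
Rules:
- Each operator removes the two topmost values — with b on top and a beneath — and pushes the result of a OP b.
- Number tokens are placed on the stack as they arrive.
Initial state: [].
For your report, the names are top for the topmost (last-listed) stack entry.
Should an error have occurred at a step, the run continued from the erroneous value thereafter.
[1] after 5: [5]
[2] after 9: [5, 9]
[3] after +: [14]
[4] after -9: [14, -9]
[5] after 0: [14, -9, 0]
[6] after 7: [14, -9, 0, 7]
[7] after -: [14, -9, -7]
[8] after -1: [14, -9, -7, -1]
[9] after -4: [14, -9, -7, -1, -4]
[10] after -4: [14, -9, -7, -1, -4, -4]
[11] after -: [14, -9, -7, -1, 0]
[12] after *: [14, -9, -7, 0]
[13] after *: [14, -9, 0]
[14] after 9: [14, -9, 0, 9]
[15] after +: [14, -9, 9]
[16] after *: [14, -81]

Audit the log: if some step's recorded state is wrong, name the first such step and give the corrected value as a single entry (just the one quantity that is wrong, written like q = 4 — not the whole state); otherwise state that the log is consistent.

Recomputing the run from the initial state:
step 1: [5]
step 2: [5, 9]
step 3: [14]
step 4: [14, -9]
step 5: [14, -9, 0]
step 6: [14, -9, 0, 7]
step 7: [14, -9, -7]
step 8: [14, -9, -7, -1]
step 9: [14, -9, -7, -1, -4]
step 10: [14, -9, -7, -1, -4, -4]
step 11: [14, -9, -7, -1, 0]
step 12: [14, -9, -7, 0]
step 13: [14, -9, 0]
step 14: [14, -9, 0, 9]
step 15: [14, -9, 9]
step 16: [14, -81]
This matches the log at every step.

no error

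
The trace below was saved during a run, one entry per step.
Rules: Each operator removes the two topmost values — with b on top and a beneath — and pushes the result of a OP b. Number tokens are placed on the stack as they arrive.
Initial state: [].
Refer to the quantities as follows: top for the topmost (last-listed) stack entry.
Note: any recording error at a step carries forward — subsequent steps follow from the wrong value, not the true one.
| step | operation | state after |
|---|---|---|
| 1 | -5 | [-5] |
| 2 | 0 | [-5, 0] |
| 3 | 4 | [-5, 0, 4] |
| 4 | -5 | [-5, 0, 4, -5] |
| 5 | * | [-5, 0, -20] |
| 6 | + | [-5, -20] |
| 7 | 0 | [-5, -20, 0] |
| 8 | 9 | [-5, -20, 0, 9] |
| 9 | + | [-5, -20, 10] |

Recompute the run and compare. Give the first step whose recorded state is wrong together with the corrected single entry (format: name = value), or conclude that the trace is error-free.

step 9, top = 9

Step 1: push -5: top = -5 — exactly as logged.
Step 2: push 0: top = 0 — exactly as logged.
Step 3: push 4: top = 4 — exactly as logged.
Step 4: push -5: top = -5 — in agreement.
Step 5: 4 * -5 = -20 — same as recorded.
Step 6: 0 + -20 = -20 — no discrepancy.
Step 7: push 0: top = 0 — matches.
Step 8: push 9: top = 9 — exactly as logged.
Step 9: 0 + 9 = 9 — the entry is off here.
First deviation found at step 9; the corrected entry is top = 9.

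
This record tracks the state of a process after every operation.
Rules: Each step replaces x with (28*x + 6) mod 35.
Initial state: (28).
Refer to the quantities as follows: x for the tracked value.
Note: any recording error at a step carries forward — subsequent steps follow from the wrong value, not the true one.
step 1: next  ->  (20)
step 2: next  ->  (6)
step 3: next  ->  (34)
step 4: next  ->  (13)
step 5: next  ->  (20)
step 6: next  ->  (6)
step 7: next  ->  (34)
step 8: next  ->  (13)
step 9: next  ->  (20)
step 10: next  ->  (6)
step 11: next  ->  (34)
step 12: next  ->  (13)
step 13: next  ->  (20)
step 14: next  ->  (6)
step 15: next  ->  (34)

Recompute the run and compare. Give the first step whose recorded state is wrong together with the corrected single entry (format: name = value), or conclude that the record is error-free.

no error

Recomputing the run from the initial state:
step 1: x = 20
step 2: x = 6
step 3: x = 34
step 4: x = 13
step 5: x = 20
step 6: x = 6
step 7: x = 34
step 8: x = 13
step 9: x = 20
step 10: x = 6
step 11: x = 34
step 12: x = 13
step 13: x = 20
step 14: x = 6
step 15: x = 34
This matches the record at every step.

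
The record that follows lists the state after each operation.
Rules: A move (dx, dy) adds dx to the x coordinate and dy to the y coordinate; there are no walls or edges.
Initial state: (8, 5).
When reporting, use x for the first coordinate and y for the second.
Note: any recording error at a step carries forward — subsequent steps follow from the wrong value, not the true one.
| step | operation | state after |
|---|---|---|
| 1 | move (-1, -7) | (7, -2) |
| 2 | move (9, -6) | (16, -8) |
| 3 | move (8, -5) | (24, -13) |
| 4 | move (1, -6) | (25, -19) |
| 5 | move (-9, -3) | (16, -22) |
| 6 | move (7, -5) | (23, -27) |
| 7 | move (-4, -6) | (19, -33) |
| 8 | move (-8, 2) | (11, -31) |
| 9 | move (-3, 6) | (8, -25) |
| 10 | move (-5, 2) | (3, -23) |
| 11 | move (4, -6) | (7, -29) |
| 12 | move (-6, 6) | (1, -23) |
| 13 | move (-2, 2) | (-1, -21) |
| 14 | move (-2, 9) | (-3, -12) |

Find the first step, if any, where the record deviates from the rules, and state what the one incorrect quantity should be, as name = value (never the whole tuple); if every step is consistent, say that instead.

Recomputing the run from the initial state:
step 1: x = 7, y = -2
step 2: x = 16, y = -8
step 3: x = 24, y = -13
step 4: x = 25, y = -19
step 5: x = 16, y = -22
step 6: x = 23, y = -27
step 7: x = 19, y = -33
step 8: x = 11, y = -31
step 9: x = 8, y = -25
step 10: x = 3, y = -23
step 11: x = 7, y = -29
step 12: x = 1, y = -23
step 13: x = -1, y = -21
step 14: x = -3, y = -12
This matches the record at every step.

no error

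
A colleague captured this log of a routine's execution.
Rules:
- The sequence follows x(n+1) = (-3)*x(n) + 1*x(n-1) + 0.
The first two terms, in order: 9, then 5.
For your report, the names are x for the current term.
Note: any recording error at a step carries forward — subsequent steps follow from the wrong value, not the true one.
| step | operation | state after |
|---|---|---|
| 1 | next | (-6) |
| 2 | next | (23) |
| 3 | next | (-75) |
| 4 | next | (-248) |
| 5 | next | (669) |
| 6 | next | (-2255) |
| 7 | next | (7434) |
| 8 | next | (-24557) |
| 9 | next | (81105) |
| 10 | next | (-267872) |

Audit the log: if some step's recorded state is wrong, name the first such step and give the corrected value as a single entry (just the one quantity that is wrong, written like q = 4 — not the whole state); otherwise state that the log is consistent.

step 4, x = 248

1. x = -3*(5) + (1)*(9) + (0) = -6 (exactly as logged)
2. x = -3*(-6) + (1)*(5) + (0) = 23 (no discrepancy)
3. x = -3*(23) + (1)*(-6) + (0) = -75 (confirmed correct)
4. x = -3*(-75) + (1)*(23) + (0) = 248 (the entry is off here)
Step 4 is the first one off; corrected, x = 248.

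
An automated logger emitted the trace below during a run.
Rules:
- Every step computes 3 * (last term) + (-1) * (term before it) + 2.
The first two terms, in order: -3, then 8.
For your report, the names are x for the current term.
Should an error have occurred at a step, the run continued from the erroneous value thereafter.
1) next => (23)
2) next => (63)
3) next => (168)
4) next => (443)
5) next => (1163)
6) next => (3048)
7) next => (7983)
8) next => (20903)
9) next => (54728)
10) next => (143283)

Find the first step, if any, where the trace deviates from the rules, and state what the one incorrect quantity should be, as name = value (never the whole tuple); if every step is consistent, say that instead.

Step 1: x = 3*(8) + (-1)*(-3) + (2) = 29 — the recorded entry deviates here.
First incorrect step: 1; the correct value is x = 29.

step 1, x = 29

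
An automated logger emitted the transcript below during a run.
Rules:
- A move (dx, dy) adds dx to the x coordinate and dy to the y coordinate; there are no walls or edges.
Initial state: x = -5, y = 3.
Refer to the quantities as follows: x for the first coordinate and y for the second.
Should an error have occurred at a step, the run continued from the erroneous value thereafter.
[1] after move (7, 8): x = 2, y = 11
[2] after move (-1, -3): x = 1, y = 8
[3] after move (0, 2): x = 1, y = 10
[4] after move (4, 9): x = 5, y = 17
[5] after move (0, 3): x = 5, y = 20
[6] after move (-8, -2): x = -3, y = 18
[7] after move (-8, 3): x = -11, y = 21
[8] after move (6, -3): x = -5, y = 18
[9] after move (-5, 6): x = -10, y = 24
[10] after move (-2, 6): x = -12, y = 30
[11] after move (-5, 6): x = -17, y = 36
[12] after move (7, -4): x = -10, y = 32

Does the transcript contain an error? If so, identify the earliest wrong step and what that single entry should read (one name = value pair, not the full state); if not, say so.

Recomputing the run from the initial state:
step 1: x = 2, y = 11
step 2: x = 1, y = 8
step 3: x = 1, y = 10
step 4: x = 5, y = 19
step 5: x = 5, y = 22
step 6: x = -3, y = 20
step 7: x = -11, y = 23
step 8: x = -5, y = 20
step 9: x = -10, y = 26
step 10: x = -12, y = 32
step 11: x = -17, y = 38
step 12: x = -10, y = 34
The first disagreement with the transcript is at step 4, where the value should be y = 19.

step 4, y = 19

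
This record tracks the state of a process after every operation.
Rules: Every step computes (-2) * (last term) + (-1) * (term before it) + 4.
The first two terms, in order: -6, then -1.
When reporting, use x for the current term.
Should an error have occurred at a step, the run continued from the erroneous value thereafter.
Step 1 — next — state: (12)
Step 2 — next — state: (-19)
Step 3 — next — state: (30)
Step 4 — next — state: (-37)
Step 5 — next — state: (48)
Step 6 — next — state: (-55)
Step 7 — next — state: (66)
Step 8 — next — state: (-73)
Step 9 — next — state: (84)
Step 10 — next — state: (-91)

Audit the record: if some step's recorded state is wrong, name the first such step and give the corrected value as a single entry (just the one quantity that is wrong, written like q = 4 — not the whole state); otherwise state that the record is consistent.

no error

Step 1: x = -2*(-1) + (-1)*(-6) + (4) = 12 — matches.
Step 2: x = -2*(12) + (-1)*(-1) + (4) = -19 — matches.
Step 3: x = -2*(-19) + (-1)*(12) + (4) = 30 — same as recorded.
Step 4: x = -2*(30) + (-1)*(-19) + (4) = -37 — confirmed correct.
Step 5: x = -2*(-37) + (-1)*(30) + (4) = 48 — same as recorded.
Step 6: x = -2*(48) + (-1)*(-37) + (4) = -55 — checks out.
Step 7: x = -2*(-55) + (-1)*(48) + (4) = 66 — in agreement.
Step 8: x = -2*(66) + (-1)*(-55) + (4) = -73 — checks out.
Step 9: x = -2*(-73) + (-1)*(66) + (4) = 84 — no discrepancy.
Step 10: x = -2*(84) + (-1)*(-73) + (4) = -91 — in agreement.
Each recorded entry agrees with the recomputation.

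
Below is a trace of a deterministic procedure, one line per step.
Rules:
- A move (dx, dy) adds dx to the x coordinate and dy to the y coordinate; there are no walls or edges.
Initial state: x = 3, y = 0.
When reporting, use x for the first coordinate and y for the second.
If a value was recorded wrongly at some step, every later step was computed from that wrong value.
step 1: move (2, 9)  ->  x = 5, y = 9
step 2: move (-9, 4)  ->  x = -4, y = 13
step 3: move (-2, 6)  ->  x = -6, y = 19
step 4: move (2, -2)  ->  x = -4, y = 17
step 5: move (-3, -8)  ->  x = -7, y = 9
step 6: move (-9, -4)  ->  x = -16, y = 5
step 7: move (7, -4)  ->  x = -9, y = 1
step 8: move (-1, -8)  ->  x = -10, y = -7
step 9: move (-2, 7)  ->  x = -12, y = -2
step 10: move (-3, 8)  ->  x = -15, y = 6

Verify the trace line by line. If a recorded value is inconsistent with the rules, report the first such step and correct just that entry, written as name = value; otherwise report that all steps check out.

step 9, y = 0

Step 1: x = 3 + (2) = 5, y = 0 + (9) = 9 — no discrepancy.
Step 2: x = 5 + (-9) = -4, y = 9 + (4) = 13 — in agreement.
Step 3: x = -4 + (-2) = -6, y = 13 + (6) = 19 — agrees with the trace.
Step 4: x = -6 + (2) = -4, y = 19 + (-2) = 17 — same as recorded.
Step 5: x = -4 + (-3) = -7, y = 17 + (-8) = 9 — checks out.
Step 6: x = -7 + (-9) = -16, y = 9 + (-4) = 5 — agrees with the trace.
Step 7: x = -16 + (7) = -9, y = 5 + (-4) = 1 — confirmed correct.
Step 8: x = -9 + (-1) = -10, y = 1 + (-8) = -7 — matches.
Step 9: x = -10 + (-2) = -12, y = -7 + (7) = 0 — the recorded entry deviates here.
First deviation found at step 9; the corrected entry is y = 0.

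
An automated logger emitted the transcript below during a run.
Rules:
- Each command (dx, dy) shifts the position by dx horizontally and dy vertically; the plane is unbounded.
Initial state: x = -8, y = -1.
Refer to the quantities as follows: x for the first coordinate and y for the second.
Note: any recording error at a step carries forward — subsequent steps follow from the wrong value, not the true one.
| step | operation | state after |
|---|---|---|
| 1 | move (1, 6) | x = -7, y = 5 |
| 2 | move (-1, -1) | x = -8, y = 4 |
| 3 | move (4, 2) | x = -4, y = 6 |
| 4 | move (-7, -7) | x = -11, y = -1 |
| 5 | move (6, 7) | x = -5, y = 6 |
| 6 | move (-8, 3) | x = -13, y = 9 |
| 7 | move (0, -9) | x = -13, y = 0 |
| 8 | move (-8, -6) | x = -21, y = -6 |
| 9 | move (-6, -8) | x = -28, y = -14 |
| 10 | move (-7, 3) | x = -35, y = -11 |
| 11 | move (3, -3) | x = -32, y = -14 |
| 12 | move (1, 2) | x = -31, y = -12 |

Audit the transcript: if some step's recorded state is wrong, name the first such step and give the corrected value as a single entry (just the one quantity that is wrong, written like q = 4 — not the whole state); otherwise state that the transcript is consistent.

Recomputing the run from the initial state:
step 1: x = -7, y = 5
step 2: x = -8, y = 4
step 3: x = -4, y = 6
step 4: x = -11, y = -1
step 5: x = -5, y = 6
step 6: x = -13, y = 9
step 7: x = -13, y = 0
step 8: x = -21, y = -6
step 9: x = -27, y = -14
step 10: x = -34, y = -11
step 11: x = -31, y = -14
step 12: x = -30, y = -12
The first disagreement with the transcript is at step 9, where the value should be x = -27.

step 9, x = -27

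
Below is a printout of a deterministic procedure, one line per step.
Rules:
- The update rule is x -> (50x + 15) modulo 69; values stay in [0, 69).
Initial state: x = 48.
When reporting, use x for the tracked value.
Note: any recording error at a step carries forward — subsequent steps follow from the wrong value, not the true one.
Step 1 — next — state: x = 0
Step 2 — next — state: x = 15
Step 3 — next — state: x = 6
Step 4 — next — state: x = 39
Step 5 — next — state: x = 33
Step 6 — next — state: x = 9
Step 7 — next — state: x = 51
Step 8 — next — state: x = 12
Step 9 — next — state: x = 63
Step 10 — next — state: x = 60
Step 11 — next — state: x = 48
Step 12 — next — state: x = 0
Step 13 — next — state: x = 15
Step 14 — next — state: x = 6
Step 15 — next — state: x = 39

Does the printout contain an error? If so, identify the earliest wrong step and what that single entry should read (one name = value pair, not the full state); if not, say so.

no error

Recomputing the run from the initial state:
step 1: x = 0
step 2: x = 15
step 3: x = 6
step 4: x = 39
step 5: x = 33
step 6: x = 9
step 7: x = 51
step 8: x = 12
step 9: x = 63
step 10: x = 60
step 11: x = 48
step 12: x = 0
step 13: x = 15
step 14: x = 6
step 15: x = 39
This matches the printout at every step.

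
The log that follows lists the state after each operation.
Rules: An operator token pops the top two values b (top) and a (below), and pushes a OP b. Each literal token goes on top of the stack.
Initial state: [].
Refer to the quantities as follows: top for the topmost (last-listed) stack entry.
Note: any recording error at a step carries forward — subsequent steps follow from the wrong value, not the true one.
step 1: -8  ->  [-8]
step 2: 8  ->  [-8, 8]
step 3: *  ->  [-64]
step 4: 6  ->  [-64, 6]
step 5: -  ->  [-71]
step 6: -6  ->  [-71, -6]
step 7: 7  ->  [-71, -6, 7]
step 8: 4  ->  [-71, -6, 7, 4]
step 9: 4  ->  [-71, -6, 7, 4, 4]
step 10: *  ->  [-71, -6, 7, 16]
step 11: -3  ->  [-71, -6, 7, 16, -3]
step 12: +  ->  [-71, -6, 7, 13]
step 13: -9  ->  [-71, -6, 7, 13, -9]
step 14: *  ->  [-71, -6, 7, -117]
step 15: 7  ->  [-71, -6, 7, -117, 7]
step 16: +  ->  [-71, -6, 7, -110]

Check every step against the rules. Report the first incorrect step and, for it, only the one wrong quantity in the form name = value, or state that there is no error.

Recomputing the run from the initial state:
step 1: [-8]
step 2: [-8, 8]
step 3: [-64]
step 4: [-64, 6]
step 5: [-70]
step 6: [-70, -6]
step 7: [-70, -6, 7]
step 8: [-70, -6, 7, 4]
step 9: [-70, -6, 7, 4, 4]
step 10: [-70, -6, 7, 16]
step 11: [-70, -6, 7, 16, -3]
step 12: [-70, -6, 7, 13]
step 13: [-70, -6, 7, 13, -9]
step 14: [-70, -6, 7, -117]
step 15: [-70, -6, 7, -117, 7]
step 16: [-70, -6, 7, -110]
The first disagreement with the log is at step 5, where the value should be top = -70.

step 5, top = -70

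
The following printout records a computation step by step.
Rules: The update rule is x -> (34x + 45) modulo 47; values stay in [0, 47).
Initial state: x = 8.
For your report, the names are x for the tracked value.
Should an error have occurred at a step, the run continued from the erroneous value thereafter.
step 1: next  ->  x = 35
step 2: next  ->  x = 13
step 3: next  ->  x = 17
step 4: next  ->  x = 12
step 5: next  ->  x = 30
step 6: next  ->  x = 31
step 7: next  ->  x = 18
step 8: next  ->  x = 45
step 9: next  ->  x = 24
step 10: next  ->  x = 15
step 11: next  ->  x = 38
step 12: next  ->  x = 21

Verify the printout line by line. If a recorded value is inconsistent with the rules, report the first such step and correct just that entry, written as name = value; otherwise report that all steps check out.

step 8, x = 46

Recomputing the run from the initial state:
step 1: x = 35
step 2: x = 13
step 3: x = 17
step 4: x = 12
step 5: x = 30
step 6: x = 31
step 7: x = 18
step 8: x = 46
step 9: x = 11
step 10: x = 43
step 11: x = 3
step 12: x = 6
The first disagreement with the printout is at step 8, where the value should be x = 46.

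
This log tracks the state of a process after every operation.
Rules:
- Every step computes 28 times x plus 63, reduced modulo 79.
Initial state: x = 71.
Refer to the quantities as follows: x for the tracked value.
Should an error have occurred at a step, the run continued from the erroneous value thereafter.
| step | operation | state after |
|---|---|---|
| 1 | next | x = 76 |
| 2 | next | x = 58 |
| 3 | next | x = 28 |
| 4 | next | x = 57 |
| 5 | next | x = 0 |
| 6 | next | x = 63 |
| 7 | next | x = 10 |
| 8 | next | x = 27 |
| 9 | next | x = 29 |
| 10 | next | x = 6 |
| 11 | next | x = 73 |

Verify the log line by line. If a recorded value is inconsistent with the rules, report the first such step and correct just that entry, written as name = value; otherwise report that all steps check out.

no error

1. x = (28*71 + 63) mod 79 = 76 (consistent with the log)
2. x = (28*76 + 63) mod 79 = 58 (same as recorded)
3. x = (28*58 + 63) mod 79 = 28 (no discrepancy)
4. x = (28*28 + 63) mod 79 = 57 (verified)
5. x = (28*57 + 63) mod 79 = 0 (checks out)
6. x = (28*0 + 63) mod 79 = 63 (same as recorded)
7. x = (28*63 + 63) mod 79 = 10 (verified)
8. x = (28*10 + 63) mod 79 = 27 (same as recorded)
9. x = (28*27 + 63) mod 79 = 29 (same as recorded)
10. x = (28*29 + 63) mod 79 = 6 (agrees with the log)
11. x = (28*6 + 63) mod 79 = 73 (same as recorded)
The whole run recomputes cleanly — no discrepancies.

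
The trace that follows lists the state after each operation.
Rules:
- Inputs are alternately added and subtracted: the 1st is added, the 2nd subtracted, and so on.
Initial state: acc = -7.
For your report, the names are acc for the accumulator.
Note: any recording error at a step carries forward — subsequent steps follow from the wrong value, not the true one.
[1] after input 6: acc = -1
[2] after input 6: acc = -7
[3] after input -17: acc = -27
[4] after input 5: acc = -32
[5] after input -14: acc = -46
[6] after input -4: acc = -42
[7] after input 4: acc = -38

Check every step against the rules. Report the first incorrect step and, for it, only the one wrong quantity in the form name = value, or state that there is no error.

step 3, acc = -24

Recomputing the run from the initial state:
step 1: acc = -1
step 2: acc = -7
step 3: acc = -24
step 4: acc = -29
step 5: acc = -43
step 6: acc = -39
step 7: acc = -35
The first disagreement with the trace is at step 3, where the value should be acc = -24.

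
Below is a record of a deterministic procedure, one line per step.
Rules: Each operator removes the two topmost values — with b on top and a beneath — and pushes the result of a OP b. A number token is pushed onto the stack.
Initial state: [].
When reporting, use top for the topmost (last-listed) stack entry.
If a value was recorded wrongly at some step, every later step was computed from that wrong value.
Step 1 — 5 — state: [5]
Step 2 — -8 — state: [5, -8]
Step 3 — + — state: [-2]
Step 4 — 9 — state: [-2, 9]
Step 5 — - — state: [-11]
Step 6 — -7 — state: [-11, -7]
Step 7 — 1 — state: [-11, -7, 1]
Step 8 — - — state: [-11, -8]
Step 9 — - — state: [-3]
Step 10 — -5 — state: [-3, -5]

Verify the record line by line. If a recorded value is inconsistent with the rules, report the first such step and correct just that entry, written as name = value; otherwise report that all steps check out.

1. push 5: top = 5 (same as recorded)
2. push -8: top = -8 (confirmed correct)
3. 5 + -8 = -3 (the recorded entry deviates here)
First deviation found at step 3; the corrected entry is top = -3.

step 3, top = -3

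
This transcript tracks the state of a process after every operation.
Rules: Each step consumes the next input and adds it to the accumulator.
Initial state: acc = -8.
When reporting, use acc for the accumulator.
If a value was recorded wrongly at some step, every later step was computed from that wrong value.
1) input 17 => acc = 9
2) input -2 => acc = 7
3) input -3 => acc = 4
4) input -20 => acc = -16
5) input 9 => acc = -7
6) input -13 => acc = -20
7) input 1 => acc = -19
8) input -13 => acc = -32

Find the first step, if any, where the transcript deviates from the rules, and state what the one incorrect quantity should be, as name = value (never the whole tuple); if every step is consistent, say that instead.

step 1: acc = -8 + 17 = 9 -> no discrepancy
step 2: acc = 9 + -2 = 7 -> verified
step 3: acc = 7 + -3 = 4 -> agrees with the transcript
step 4: acc = 4 + -20 = -16 -> exactly as logged
step 5: acc = -16 + 9 = -7 -> checks out
step 6: acc = -7 + -13 = -20 -> matches
step 7: acc = -20 + 1 = -19 -> verified
step 8: acc = -19 + -13 = -32 -> matches
Every step is consistent.

no error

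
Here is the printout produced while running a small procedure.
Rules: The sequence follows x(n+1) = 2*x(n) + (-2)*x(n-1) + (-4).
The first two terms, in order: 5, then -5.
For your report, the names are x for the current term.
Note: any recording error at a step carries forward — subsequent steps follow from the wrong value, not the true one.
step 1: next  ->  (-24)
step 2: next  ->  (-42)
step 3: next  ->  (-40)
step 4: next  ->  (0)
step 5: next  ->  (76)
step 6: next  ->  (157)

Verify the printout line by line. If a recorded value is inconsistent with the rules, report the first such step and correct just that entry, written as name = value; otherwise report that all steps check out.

step 6, x = 148

Recomputing the run from the initial state:
step 1: x = -24
step 2: x = -42
step 3: x = -40
step 4: x = 0
step 5: x = 76
step 6: x = 148
The first disagreement with the printout is at step 6, where the value should be x = 148.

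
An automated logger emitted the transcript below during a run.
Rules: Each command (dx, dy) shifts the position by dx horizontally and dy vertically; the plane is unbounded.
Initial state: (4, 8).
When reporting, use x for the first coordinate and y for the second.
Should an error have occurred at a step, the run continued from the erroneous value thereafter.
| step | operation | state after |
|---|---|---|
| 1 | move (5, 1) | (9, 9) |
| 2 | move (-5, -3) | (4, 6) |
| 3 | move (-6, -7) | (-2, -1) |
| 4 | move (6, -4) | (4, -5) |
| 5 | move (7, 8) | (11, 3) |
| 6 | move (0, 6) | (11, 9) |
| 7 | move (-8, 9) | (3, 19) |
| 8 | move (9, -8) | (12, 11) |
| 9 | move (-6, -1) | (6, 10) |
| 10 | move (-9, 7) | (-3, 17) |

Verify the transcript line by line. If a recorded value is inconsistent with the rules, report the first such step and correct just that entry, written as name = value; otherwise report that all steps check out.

Step 1: x = 4 + (5) = 9, y = 8 + (1) = 9 — no discrepancy.
Step 2: x = 9 + (-5) = 4, y = 9 + (-3) = 6 — same as recorded.
Step 3: x = 4 + (-6) = -2, y = 6 + (-7) = -1 — confirmed correct.
Step 4: x = -2 + (6) = 4, y = -1 + (-4) = -5 — no discrepancy.
Step 5: x = 4 + (7) = 11, y = -5 + (8) = 3 — checks out.
Step 6: x = 11 + (0) = 11, y = 3 + (6) = 9 — agrees with the transcript.
Step 7: x = 11 + (-8) = 3, y = 9 + (9) = 18 — the entry is off here.
That makes step 7 the first incorrect line — y = 18 is what it should show.

step 7, y = 18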